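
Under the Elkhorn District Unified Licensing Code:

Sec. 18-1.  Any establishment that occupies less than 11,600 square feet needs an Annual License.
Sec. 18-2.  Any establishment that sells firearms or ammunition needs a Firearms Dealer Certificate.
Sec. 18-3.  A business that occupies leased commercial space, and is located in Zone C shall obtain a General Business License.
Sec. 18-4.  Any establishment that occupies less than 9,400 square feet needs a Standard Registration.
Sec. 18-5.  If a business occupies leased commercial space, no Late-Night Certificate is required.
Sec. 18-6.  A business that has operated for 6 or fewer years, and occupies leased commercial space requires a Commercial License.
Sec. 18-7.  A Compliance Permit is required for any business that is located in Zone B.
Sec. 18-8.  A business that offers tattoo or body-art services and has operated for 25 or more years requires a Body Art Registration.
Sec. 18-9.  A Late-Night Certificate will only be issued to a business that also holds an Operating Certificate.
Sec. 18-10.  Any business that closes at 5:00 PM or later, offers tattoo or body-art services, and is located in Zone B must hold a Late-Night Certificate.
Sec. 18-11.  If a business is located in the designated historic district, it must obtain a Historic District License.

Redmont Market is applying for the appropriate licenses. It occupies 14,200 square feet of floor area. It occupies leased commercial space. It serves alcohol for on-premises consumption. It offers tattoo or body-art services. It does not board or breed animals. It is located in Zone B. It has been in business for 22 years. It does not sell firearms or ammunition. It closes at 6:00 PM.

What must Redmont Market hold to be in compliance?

Sec. 18-1. floor area 14,200 square feet ≥ 11,600 square feet → Annual License not required.
Sec. 18-2. does not sell firearms or ammunition → Firearms Dealer Certificate not required.
Sec. 18-3. occupies leased commercial space; is located in Zone B (not: is located in Zone C) → General Business License not required.
Sec. 18-4. floor area 14,200 square feet ≥ 9,400 square feet → Standard Registration not required.
Sec. 18-5. occupies leased commercial space → exempt from Late-Night Certificate.
Sec. 18-6. years in business 22 > 6; occupies leased commercial space → Commercial License not required.
Sec. 18-7. is located in Zone B → Compliance Permit required.
Sec. 18-8. offers tattoo or body-art services; years in business 22 < 25 → Body Art Registration not required.
Sec. 18-9. Late-Night Certificate is not required → no effect.
Sec. 18-10. closes 6:00 PM, after 5:00 PM; offers tattoo or body-art services; is located in Zone B → Late-Night Certificate required.
Sec. 18-11. is located in Zone B (not: is located in the designated historic district) → Historic District License not required.

Compliance Permit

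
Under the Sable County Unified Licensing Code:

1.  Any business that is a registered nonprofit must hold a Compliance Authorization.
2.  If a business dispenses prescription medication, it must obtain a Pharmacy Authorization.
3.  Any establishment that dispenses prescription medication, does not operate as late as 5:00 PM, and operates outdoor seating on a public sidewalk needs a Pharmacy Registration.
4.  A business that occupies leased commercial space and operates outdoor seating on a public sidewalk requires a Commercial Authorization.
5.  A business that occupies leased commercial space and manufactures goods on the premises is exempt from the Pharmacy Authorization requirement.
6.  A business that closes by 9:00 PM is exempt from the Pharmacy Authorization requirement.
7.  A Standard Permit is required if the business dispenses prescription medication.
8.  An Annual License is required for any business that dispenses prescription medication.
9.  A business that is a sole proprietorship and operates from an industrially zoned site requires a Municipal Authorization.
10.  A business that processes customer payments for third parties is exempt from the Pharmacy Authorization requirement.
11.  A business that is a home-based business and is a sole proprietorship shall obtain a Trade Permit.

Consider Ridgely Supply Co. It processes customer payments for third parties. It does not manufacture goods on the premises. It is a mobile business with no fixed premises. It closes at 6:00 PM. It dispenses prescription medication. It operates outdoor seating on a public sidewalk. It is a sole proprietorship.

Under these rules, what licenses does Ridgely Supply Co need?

Annual License, Standard Permit

1. is a sole proprietorship (not: is a registered nonprofit) → Compliance Authorization not required.
2. dispenses prescription medication → Pharmacy Authorization required.
3. dispenses prescription medication; closes 6:00 PM, after 5:00 PM; operates outdoor seating on a public sidewalk → Pharmacy Registration not required.
4. is a mobile business with no fixed premises (not: occupies leased commercial space); operates outdoor seating on a public sidewalk → Commercial Authorization not required.
5. is a mobile business with no fixed premises (not: occupies leased commercial space); does not manufacture goods on the premises → Pharmacy Authorization exemption does not apply.
6. closes 6:00 PM, at/before 9:00 PM → exempt from Pharmacy Authorization.
7. dispenses prescription medication → Standard Permit required.
8. dispenses prescription medication → Annual License required.
9. is a sole proprietorship; is a mobile business with no fixed premises (not: operates from an industrially zoned site) → Municipal Authorization not required.
10. processes customer payments for third parties → exempt from Pharmacy Authorization.
11. is a mobile business with no fixed premises (not: is a home-based business); is a sole proprietorship → Trade Permit not required.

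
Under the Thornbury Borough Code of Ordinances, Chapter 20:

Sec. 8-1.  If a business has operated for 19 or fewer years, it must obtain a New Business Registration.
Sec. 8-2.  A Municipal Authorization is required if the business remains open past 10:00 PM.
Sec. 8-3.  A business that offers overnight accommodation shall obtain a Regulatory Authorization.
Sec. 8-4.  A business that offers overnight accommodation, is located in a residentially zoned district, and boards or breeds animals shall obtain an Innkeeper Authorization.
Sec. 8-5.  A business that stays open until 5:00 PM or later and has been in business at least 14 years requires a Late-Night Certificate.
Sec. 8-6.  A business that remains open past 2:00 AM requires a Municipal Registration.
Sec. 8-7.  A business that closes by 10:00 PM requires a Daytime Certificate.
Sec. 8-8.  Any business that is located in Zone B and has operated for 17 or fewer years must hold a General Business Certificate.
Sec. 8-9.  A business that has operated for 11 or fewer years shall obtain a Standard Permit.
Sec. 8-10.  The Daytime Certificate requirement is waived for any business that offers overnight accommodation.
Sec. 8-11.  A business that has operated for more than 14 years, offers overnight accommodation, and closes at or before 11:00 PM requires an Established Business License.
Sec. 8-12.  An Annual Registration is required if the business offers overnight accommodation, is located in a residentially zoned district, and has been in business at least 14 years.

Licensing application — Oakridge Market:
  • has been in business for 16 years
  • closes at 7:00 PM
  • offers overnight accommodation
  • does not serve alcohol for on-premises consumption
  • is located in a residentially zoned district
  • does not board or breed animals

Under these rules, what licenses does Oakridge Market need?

Sec. 8-1. years in business 16 ≤ 19 → New Business Registration required.
Sec. 8-2. closes 7:00 PM, at/before 10:00 PM → Municipal Authorization not required.
Sec. 8-3. offers overnight accommodation → Regulatory Authorization required.
Sec. 8-4. offers overnight accommodation; is located in a residentially zoned district; does not board or breed animals → Innkeeper Authorization not required.
Sec. 8-5. closes 7:00 PM, after 5:00 PM; years in business 16 ≥ 14 → Late-Night Certificate required.
Sec. 8-6. closes 7:00 PM, at/before 2:00 AM → Municipal Registration not required.
Sec. 8-7. closes 7:00 PM, at/before 10:00 PM → Daytime Certificate required.
Sec. 8-8. is located in a residentially zoned district (not: is located in Zone B); years in business 16 ≤ 17 → General Business Certificate not required.
Sec. 8-9. years in business 16 > 11 → Standard Permit not required.
Sec. 8-10. offers overnight accommodation → exempt from Daytime Certificate.
Sec. 8-11. years in business 16 > 14; offers overnight accommodation; closes 7:00 PM, at/before 11:00 PM → Established Business License required.
Sec. 8-12. offers overnight accommodation; is located in a residentially zoned district; years in business 16 ≥ 14 → Annual Registration required.

Annual Registration, Established Business License, Late-Night Certificate, New Business Registration, Regulatory Authorization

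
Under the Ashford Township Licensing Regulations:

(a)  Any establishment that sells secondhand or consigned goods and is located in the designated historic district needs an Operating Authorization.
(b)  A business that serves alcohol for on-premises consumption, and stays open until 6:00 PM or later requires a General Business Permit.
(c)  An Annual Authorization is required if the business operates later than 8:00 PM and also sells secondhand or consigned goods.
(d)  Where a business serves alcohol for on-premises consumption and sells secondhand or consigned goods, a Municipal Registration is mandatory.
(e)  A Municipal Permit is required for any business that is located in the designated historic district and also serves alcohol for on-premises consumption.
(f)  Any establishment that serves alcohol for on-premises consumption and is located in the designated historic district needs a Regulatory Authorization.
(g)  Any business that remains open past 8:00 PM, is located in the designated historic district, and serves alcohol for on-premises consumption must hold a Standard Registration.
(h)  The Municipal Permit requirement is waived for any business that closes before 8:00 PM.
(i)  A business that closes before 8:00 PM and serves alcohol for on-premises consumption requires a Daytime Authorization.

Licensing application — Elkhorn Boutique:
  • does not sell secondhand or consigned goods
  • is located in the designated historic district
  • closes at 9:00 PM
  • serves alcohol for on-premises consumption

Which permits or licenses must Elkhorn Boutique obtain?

General Business Permit, Municipal Permit, Regulatory Authorization, Standard Registration

(a) does not sell secondhand or consigned goods; is located in the designated historic district → Operating Authorization not required.
(b) serves alcohol for on-premises consumption; closes 9:00 PM, after 6:00 PM → General Business Permit required.
(c) closes 9:00 PM, after 8:00 PM; does not sell secondhand or consigned goods → Annual Authorization not required.
(d) serves alcohol for on-premises consumption; does not sell secondhand or consigned goods → Municipal Registration not required.
(e) is located in the designated historic district; serves alcohol for on-premises consumption → Municipal Permit required.
(f) serves alcohol for on-premises consumption; is located in the designated historic district → Regulatory Authorization required.
(g) closes 9:00 PM, after 8:00 PM; is located in the designated historic district; serves alcohol for on-premises consumption → Standard Registration required.
(h) closes 9:00 PM, after 8:00 PM → Municipal Permit exemption does not apply.
(i) closes 9:00 PM, after 8:00 PM; serves alcohol for on-premises consumption → Daytime Authorization not required.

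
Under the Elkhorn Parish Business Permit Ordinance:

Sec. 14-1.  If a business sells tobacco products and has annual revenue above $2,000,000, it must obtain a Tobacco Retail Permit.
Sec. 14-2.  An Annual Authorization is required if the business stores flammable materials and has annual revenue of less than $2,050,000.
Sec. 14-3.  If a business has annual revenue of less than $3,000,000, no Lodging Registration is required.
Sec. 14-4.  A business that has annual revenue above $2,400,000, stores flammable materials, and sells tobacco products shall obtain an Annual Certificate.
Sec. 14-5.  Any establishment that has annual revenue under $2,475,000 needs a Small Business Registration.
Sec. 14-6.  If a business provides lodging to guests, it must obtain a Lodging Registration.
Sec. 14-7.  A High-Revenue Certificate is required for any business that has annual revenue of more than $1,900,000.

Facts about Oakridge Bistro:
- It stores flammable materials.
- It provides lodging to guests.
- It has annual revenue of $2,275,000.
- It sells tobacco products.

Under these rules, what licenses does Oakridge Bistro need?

Sec. 14-1. sells tobacco products; revenue $2,275,000 > $2,000,000 → Tobacco Retail Permit required.
Sec. 14-2. stores flammable materials; revenue $2,275,000 ≥ $2,050,000 → Annual Authorization not required.
Sec. 14-3. revenue $2,275,000 < $3,000,000 → exempt from Lodging Registration.
Sec. 14-4. revenue $2,275,000 ≤ $2,400,000; stores flammable materials; sells tobacco products → Annual Certificate not required.
Sec. 14-5. revenue $2,275,000 < $2,475,000 → Small Business Registration required.
Sec. 14-6. provides lodging to guests → Lodging Registration required.
Sec. 14-7. revenue $2,275,000 > $1,900,000 → High-Revenue Certificate required.

High-Revenue Certificate, Small Business Registration, Tobacco Retail Permit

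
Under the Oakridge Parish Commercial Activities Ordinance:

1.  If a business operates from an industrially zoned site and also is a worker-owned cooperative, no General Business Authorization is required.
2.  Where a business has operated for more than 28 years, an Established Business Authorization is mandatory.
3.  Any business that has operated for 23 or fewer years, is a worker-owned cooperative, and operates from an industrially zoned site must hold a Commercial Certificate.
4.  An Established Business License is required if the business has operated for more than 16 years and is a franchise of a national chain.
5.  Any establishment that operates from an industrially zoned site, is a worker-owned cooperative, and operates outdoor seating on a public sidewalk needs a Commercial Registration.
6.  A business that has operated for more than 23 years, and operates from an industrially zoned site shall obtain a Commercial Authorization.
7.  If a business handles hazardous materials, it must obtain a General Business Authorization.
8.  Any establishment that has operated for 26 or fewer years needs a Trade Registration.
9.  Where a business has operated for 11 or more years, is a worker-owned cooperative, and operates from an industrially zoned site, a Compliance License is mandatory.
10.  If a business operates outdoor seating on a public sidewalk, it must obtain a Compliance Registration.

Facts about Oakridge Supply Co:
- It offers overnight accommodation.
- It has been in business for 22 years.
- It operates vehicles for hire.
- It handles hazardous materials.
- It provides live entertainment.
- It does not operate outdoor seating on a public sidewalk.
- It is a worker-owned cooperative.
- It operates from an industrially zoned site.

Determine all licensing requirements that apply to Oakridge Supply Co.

1. operates from an industrially zoned site; is a worker-owned cooperative → exempt from General Business Authorization.
2. years in business 22 ≤ 28 → Established Business Authorization not required.
3. years in business 22 ≤ 23; is a worker-owned cooperative; operates from an industrially zoned site → Commercial Certificate required.
4. years in business 22 > 16; is a worker-owned cooperative (not: is a franchise of a national chain) → Established Business License not required.
5. operates from an industrially zoned site; is a worker-owned cooperative; does not operate outdoor seating on a public sidewalk → Commercial Registration not required.
6. years in business 22 ≤ 23; operates from an industrially zoned site → Commercial Authorization not required.
7. handles hazardous materials → General Business Authorization required.
8. years in business 22 ≤ 26 → Trade Registration required.
9. years in business 22 ≥ 11; is a worker-owned cooperative; operates from an industrially zoned site → Compliance License required.
10. does not operate outdoor seating on a public sidewalk → Compliance Registration not required.

Commercial Certificate, Compliance License, Trade Registration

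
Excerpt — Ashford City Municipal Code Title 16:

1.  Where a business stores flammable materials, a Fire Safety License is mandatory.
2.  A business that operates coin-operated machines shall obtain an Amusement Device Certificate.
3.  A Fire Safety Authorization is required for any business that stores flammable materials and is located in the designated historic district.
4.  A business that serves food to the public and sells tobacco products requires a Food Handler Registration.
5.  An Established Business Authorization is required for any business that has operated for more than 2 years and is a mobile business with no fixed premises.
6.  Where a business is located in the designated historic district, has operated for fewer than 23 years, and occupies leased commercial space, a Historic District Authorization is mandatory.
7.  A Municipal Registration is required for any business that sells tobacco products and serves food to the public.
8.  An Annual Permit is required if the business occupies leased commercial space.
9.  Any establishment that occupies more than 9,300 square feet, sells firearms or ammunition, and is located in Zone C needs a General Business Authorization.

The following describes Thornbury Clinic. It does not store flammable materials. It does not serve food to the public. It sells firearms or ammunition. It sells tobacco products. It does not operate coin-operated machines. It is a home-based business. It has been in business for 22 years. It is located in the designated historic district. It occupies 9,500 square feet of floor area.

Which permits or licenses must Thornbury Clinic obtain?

1. does not store flammable materials → Fire Safety License not required.
2. does not operate coin-operated machines → Amusement Device Certificate not required.
3. does not store flammable materials; is located in the designated historic district → Fire Safety Authorization not required.
4. does not serve food to the public; sells tobacco products → Food Handler Registration not required.
5. years in business 22 > 2; is a home-based business (not: is a mobile business with no fixed premises) → Established Business Authorization not required.
6. is located in the designated historic district; years in business 22 < 23; is a home-based business (not: occupies leased commercial space) → Historic District Authorization not required.
7. sells tobacco products; does not serve food to the public → Municipal Registration not required.
8. is a home-based business (not: occupies leased commercial space) → Annual Permit not required.
9. floor area 9,500 square feet > 9,300 square feet; sells firearms or ammunition; is located in the designated historic district (not: is located in Zone C) → General Business Authorization not required.

None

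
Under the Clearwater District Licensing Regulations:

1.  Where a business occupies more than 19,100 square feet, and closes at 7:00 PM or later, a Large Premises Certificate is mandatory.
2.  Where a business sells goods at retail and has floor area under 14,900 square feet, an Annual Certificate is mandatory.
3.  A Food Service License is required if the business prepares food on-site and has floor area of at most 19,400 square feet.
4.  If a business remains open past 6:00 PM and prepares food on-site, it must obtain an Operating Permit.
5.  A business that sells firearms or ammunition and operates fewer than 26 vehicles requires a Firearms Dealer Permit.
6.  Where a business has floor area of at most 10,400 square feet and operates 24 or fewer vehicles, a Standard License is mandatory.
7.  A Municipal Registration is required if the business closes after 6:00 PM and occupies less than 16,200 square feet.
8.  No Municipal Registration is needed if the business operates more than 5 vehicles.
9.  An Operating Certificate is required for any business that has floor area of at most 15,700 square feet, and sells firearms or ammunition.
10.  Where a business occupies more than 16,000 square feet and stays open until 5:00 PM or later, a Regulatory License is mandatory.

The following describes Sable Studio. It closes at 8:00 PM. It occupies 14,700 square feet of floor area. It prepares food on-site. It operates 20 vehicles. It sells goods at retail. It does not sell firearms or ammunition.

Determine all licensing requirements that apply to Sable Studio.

Annual Certificate, Food Service License, Operating Permit

1. floor area 14,700 square feet ≤ 19,100 square feet; closes 8:00 PM, after 7:00 PM → Large Premises Certificate not required.
2. sells goods at retail; floor area 14,700 square feet < 14,900 square feet → Annual Certificate required.
3. prepares food on-site; floor area 14,700 square feet ≤ 19,400 square feet → Food Service License required.
4. closes 8:00 PM, after 6:00 PM; prepares food on-site → Operating Permit required.
5. does not sell firearms or ammunition; vehicles 20 < 26 → Firearms Dealer Permit not required.
6. floor area 14,700 square feet > 10,400 square feet; vehicles 20 ≤ 24 → Standard License not required.
7. closes 8:00 PM, after 6:00 PM; floor area 14,700 square feet < 16,200 square feet → Municipal Registration required.
8. vehicles 20 > 5 → exempt from Municipal Registration.
9. floor area 14,700 square feet ≤ 15,700 square feet; does not sell firearms or ammunition → Operating Certificate not required.
10. floor area 14,700 square feet ≤ 16,000 square feet; closes 8:00 PM, after 5:00 PM → Regulatory License not required.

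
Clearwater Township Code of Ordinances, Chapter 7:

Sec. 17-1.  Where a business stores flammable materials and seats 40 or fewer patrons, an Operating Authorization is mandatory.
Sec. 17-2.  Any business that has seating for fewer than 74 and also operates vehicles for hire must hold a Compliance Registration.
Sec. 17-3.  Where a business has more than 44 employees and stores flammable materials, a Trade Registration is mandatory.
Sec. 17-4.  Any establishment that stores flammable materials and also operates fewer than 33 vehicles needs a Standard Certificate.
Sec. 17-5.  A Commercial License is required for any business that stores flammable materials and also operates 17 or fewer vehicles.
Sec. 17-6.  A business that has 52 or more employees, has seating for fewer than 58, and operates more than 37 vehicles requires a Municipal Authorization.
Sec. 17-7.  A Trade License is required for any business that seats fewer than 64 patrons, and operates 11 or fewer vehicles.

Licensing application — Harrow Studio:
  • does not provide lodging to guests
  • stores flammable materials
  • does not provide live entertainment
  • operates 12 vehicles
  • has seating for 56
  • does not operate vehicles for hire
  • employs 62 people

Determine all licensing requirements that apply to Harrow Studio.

Commercial License, Standard Certificate, Trade Registration

Sec. 17-1. stores flammable materials; seating 56 > 40 → Operating Authorization not required.
Sec. 17-2. seating 56 < 74; does not operate vehicles for hire → Compliance Registration not required.
Sec. 17-3. employees 62 > 44; stores flammable materials → Trade Registration required.
Sec. 17-4. stores flammable materials; vehicles 12 < 33 → Standard Certificate required.
Sec. 17-5. stores flammable materials; vehicles 12 ≤ 17 → Commercial License required.
Sec. 17-6. employees 62 ≥ 52; seating 56 < 58; vehicles 12 ≤ 37 → Municipal Authorization not required.
Sec. 17-7. seating 56 < 64; vehicles 12 > 11 → Trade License not required.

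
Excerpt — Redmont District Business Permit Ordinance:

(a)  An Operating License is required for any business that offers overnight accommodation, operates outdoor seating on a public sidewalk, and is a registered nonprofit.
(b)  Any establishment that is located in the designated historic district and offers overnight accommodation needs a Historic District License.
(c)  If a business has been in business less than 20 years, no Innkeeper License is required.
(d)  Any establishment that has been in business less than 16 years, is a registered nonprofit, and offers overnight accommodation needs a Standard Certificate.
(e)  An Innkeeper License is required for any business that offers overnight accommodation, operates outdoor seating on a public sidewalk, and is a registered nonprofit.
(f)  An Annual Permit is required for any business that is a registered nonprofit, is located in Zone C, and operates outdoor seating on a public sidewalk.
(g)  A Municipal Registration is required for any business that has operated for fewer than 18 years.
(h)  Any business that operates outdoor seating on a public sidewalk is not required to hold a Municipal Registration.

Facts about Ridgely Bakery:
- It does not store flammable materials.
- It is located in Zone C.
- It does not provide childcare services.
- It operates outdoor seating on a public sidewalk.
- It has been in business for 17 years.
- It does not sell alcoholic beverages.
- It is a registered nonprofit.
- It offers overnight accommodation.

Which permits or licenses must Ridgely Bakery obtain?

Annual Permit, Operating License

(a) offers overnight accommodation; operates outdoor seating on a public sidewalk; is a registered nonprofit → Operating License required.
(b) is located in Zone C (not: is located in the designated historic district); offers overnight accommodation → Historic District License not required.
(c) years in business 17 < 20 → exempt from Innkeeper License.
(d) years in business 17 ≥ 16; is a registered nonprofit; offers overnight accommodation → Standard Certificate not required.
(e) offers overnight accommodation; operates outdoor seating on a public sidewalk; is a registered nonprofit → Innkeeper License required.
(f) is a registered nonprofit; is located in Zone C; operates outdoor seating on a public sidewalk → Annual Permit required.
(g) years in business 17 < 18 → Municipal Registration required.
(h) operates outdoor seating on a public sidewalk → exempt from Municipal Registration.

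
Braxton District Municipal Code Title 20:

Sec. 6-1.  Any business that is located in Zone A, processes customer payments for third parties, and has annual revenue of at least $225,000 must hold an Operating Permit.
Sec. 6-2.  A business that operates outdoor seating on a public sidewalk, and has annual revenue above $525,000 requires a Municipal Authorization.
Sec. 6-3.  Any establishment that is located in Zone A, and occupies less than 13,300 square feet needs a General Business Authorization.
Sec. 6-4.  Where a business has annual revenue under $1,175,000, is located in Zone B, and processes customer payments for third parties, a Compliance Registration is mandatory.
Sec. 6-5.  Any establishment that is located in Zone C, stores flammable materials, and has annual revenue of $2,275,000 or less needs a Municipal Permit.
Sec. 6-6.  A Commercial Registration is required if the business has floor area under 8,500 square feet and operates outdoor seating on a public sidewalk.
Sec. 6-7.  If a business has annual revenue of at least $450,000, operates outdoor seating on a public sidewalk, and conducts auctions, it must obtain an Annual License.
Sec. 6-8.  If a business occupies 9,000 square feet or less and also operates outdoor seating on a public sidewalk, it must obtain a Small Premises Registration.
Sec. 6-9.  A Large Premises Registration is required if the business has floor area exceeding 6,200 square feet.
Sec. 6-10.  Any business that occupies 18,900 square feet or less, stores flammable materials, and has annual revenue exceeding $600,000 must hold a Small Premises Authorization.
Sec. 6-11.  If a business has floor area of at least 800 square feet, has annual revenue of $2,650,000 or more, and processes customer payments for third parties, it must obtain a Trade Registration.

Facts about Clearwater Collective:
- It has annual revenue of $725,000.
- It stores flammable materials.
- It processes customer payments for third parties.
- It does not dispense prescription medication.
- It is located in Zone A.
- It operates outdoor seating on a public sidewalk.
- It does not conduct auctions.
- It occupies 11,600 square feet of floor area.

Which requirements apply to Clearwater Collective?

General Business Authorization, Large Premises Registration, Municipal Authorization, Operating Permit, Small Premises Authorization

Sec. 6-1. is located in Zone A; processes customer payments for third parties; revenue $725,000 ≥ $225,000 → Operating Permit required.
Sec. 6-2. operates outdoor seating on a public sidewalk; revenue $725,000 > $525,000 → Municipal Authorization required.
Sec. 6-3. is located in Zone A; floor area 11,600 square feet < 13,300 square feet → General Business Authorization required.
Sec. 6-4. revenue $725,000 < $1,175,000; is located in Zone A (not: is located in Zone B); processes customer payments for third parties → Compliance Registration not required.
Sec. 6-5. is located in Zone A (not: is located in Zone C); stores flammable materials; revenue $725,000 ≤ $2,275,000 → Municipal Permit not required.
Sec. 6-6. floor area 11,600 square feet ≥ 8,500 square feet; operates outdoor seating on a public sidewalk → Commercial Registration not required.
Sec. 6-7. revenue $725,000 ≥ $450,000; operates outdoor seating on a public sidewalk; does not conduct auctions → Annual License not required.
Sec. 6-8. floor area 11,600 square feet > 9,000 square feet; operates outdoor seating on a public sidewalk → Small Premises Registration not required.
Sec. 6-9. floor area 11,600 square feet > 6,200 square feet → Large Premises Registration required.
Sec. 6-10. floor area 11,600 square feet ≤ 18,900 square feet; stores flammable materials; revenue $725,000 > $600,000 → Small Premises Authorization required.
Sec. 6-11. floor area 11,600 square feet ≥ 800 square feet; revenue $725,000 < $2,650,000; processes customer payments for third parties → Trade Registration not required.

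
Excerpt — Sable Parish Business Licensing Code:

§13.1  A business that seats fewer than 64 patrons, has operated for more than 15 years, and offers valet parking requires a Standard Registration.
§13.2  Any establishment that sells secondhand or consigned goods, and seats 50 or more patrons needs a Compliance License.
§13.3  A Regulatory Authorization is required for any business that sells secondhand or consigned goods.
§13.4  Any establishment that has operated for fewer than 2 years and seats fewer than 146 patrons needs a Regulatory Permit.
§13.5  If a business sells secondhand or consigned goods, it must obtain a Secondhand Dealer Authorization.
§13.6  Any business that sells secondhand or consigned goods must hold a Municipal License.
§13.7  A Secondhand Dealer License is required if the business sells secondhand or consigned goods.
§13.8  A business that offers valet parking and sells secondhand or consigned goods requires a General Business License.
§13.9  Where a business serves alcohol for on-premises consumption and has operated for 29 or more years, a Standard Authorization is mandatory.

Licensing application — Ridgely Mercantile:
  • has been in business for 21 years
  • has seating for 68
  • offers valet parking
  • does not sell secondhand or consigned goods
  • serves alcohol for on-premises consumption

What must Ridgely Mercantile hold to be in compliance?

§13.1 seating 68 ≥ 64; years in business 21 > 15; offers valet parking → Standard Registration not required.
§13.2 does not sell secondhand or consigned goods; seating 68 ≥ 50 → Compliance License not required.
§13.3 does not sell secondhand or consigned goods → Regulatory Authorization not required.
§13.4 years in business 21 ≥ 2; seating 68 < 146 → Regulatory Permit not required.
§13.5 does not sell secondhand or consigned goods → Secondhand Dealer Authorization not required.
§13.6 does not sell secondhand or consigned goods → Municipal License not required.
§13.7 does not sell secondhand or consigned goods → Secondhand Dealer License not required.
§13.8 offers valet parking; does not sell secondhand or consigned goods → General Business License not required.
§13.9 serves alcohol for on-premises consumption; years in business 21 < 29 → Standard Authorization not required.

None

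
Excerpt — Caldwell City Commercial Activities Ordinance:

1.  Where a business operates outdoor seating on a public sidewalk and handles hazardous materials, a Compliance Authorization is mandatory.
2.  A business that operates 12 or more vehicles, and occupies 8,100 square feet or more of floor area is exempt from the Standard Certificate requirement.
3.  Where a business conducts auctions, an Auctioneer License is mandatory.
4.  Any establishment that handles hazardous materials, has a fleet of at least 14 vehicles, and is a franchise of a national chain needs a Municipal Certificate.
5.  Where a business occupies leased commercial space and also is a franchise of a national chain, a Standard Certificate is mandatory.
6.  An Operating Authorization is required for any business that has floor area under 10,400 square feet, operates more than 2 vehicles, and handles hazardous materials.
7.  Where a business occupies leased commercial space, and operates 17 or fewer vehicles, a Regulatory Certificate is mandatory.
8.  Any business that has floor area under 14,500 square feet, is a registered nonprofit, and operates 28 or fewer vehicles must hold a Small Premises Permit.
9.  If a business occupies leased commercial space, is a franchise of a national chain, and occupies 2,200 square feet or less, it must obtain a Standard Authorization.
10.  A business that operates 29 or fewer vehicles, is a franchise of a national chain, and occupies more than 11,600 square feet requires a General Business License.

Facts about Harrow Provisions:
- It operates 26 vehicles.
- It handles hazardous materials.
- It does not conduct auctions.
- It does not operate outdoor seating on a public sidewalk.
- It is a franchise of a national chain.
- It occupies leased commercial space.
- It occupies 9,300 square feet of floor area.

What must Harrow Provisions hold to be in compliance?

Municipal Certificate, Operating Authorization

1. does not operate outdoor seating on a public sidewalk; handles hazardous materials → Compliance Authorization not required.
2. vehicles 26 ≥ 12; floor area 9,300 square feet ≥ 8,100 square feet → exempt from Standard Certificate.
3. does not conduct auctions → Auctioneer License not required.
4. handles hazardous materials; vehicles 26 ≥ 14; is a franchise of a national chain → Municipal Certificate required.
5. occupies leased commercial space; is a franchise of a national chain → Standard Certificate required.
6. floor area 9,300 square feet < 10,400 square feet; vehicles 26 > 2; handles hazardous materials → Operating Authorization required.
7. occupies leased commercial space; vehicles 26 > 17 → Regulatory Certificate not required.
8. floor area 9,300 square feet < 14,500 square feet; is a franchise of a national chain (not: is a registered nonprofit); vehicles 26 ≤ 28 → Small Premises Permit not required.
9. occupies leased commercial space; is a franchise of a national chain; floor area 9,300 square feet > 2,200 square feet → Standard Authorization not required.
10. vehicles 26 ≤ 29; is a franchise of a national chain; floor area 9,300 square feet ≤ 11,600 square feet → General Business License not required.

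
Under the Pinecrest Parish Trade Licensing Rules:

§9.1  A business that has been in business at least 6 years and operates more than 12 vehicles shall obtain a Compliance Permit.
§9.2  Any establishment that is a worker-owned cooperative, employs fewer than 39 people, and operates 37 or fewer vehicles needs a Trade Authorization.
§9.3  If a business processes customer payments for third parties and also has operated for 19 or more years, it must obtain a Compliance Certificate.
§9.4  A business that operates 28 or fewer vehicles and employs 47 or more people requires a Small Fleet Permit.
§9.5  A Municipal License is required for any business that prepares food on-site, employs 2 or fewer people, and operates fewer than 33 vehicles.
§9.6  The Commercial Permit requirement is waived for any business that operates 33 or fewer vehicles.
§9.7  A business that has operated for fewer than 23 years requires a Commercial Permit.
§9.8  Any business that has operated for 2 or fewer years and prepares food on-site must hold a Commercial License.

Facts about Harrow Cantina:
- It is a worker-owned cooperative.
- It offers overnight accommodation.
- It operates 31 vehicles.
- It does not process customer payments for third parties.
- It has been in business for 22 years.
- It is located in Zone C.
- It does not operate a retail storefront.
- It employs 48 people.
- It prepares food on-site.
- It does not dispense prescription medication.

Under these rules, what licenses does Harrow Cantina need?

§9.1 years in business 22 ≥ 6; vehicles 31 > 12 → Compliance Permit required.
§9.2 is a worker-owned cooperative; employees 48 ≥ 39; vehicles 31 ≤ 37 → Trade Authorization not required.
§9.3 does not process customer payments for third parties; years in business 22 ≥ 19 → Compliance Certificate not required.
§9.4 vehicles 31 > 28; employees 48 ≥ 47 → Small Fleet Permit not required.
§9.5 prepares food on-site; employees 48 > 2; vehicles 31 < 33 → Municipal License not required.
§9.6 vehicles 31 ≤ 33 → exempt from Commercial Permit.
§9.7 years in business 22 < 23 → Commercial Permit required.
§9.8 years in business 22 > 2; prepares food on-site → Commercial License not required.

Compliance Permit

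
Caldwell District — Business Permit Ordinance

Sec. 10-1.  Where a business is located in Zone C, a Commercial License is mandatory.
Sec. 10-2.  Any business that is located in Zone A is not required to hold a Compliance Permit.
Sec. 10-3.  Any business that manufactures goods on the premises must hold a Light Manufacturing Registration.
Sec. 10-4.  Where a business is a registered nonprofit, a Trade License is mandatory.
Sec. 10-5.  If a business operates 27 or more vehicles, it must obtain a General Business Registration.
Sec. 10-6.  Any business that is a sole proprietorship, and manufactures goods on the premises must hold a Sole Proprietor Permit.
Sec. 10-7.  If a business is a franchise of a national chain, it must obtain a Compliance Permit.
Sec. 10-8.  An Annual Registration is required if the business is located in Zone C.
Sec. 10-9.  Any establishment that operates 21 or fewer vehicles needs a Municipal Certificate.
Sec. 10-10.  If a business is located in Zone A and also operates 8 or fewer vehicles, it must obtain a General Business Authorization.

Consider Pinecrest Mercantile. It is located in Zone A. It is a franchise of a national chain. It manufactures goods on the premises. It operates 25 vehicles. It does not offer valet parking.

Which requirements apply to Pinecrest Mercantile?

Sec. 10-1. is located in Zone A (not: is located in Zone C) → Commercial License not required.
Sec. 10-2. is located in Zone A → exempt from Compliance Permit.
Sec. 10-3. manufactures goods on the premises → Light Manufacturing Registration required.
Sec. 10-4. is a franchise of a national chain (not: is a registered nonprofit) → Trade License not required.
Sec. 10-5. vehicles 25 < 27 → General Business Registration not required.
Sec. 10-6. is a franchise of a national chain (not: is a sole proprietorship); manufactures goods on the premises → Sole Proprietor Permit not required.
Sec. 10-7. is a franchise of a national chain → Compliance Permit required.
Sec. 10-8. is located in Zone A (not: is located in Zone C) → Annual Registration not required.
Sec. 10-9. vehicles 25 > 21 → Municipal Certificate not required.
Sec. 10-10. is located in Zone A; vehicles 25 > 8 → General Business Authorization not required.

Light Manufacturing Registration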